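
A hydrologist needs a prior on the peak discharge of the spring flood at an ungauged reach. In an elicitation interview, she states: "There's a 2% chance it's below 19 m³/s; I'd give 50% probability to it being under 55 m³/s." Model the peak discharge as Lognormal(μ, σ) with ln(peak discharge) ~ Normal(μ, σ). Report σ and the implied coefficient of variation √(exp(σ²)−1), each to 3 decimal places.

σ ≈ 0.518, CV ≈ 0.554

If T ~ Lognormal(μ,σ) then ln T ~ Normal(μ,σ), so the p-quantile of ln T is μ + z_p·σ.
ln(19) = 2.944 and ln(55) = 4.007; z_{0.02} = -2.054, z_{0.5} = 0.
σ = (4.007 − 2.944)/(0 − (-2.054)) = 0.518.
μ = 2.944 − (-2.054)·0.518 = 4.007.
CV = √(exp(σ²)−1) = √(exp(0.2678)−1) = 0.554.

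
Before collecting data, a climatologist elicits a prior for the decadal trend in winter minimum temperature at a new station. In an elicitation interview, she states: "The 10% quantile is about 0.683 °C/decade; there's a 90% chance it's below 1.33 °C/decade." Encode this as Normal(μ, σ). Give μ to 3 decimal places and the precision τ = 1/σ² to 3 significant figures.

μ = 1.006, τ = 15.7

For Normal(μ,σ), the p-quantile is μ + z_p·σ. Here z_{0.1} = -1.282, z_{0.9} = 1.282.
So 0.683 = μ − 1.282σ and 1.33 = μ + 1.282σ.
Subtracting: σ = (1.33 − 0.683)/(1.282 − (-1.282)) = 0.252.
Then μ = 0.683 − (-1.282)·0.252 = 1.006.
Precision τ = 1/σ² = 1/0.2524² = 15.7.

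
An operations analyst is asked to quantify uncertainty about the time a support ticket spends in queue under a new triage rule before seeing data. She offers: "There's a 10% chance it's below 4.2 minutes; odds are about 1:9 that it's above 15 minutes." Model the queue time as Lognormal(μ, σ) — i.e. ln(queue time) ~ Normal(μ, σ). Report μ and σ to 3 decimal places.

If T ~ Lognormal(μ,σ) then ln T ~ Normal(μ,σ), so the p-quantile of ln T is μ + z_p·σ.
ln(4.2) = 1.435 and ln(15) = 2.708; z_{0.1} = -1.282, z_{0.9} = 1.282.
σ = (2.708 − 1.435)/(1.282 − (-1.282)) = 0.497.
μ = 1.435 − (-1.282)·0.497 = 2.072.

μ ≈ 2.072, σ ≈ 0.497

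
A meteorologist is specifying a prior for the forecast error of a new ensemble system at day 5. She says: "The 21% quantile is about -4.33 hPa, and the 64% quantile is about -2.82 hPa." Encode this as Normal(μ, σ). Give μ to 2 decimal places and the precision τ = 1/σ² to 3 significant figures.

The p-quantile of Normal(μ,σ) is μ + z_p·σ, with z_{0.21} = -0.8064 and z_{0.64} = 0.3585.
Eliminate σ: μ = (z₂·x₁ − z₁·x₂)/(z₂ − z₁) = (0.3585·-4.33 − (-0.8064)·-2.82)/1.165 = -3.28.
Then σ = (x₂ − x₁)/(z₂ − z₁) = (-2.82 − -4.33)/1.165 = 1.30.
Precision τ = 1/σ² = 1/1.296² = 0.595.

μ = -3.28, τ = 0.595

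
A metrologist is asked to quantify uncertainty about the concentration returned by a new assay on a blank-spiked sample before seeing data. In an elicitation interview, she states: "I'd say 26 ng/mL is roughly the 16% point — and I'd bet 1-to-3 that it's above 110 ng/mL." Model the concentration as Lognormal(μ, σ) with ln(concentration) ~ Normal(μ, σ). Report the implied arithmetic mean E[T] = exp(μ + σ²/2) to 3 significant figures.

If T ~ Lognormal(μ,σ) then ln T ~ Normal(μ,σ), so the p-quantile of ln T is μ + z_p·σ.
ln(26) = 3.258 and ln(110) = 4.7; z_{0.16} = -0.9945, z_{0.75} = 0.6745.
σ = (4.7 − 3.258)/(0.6745 − (-0.9945)) = 0.864.
μ = 3.258 − (-0.9945)·0.864 = 4.118.
E[T] = exp(μ + σ²/2) = exp(4.118 + 0.3735) = 89.2 ng/mL.

E[T] ≈ 89.2 ng/mL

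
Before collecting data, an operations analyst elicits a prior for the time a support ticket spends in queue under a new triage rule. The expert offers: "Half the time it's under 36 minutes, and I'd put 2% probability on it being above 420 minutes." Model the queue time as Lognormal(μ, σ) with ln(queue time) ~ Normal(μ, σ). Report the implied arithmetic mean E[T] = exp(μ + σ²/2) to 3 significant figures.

If T ~ Lognormal(μ,σ) then ln T ~ Normal(μ,σ), so the p-quantile of ln T is μ + z_p·σ.
ln(36) = 3.584 and ln(420) = 6.04; z_{0.5} = 0, z_{0.98} = 2.054.
σ = (6.04 − 3.584)/(2.054 − (0)) = 1.196.
μ = 3.584 − (0)·1.196 = 3.584.
E[T] = exp(μ + σ²/2) = exp(3.584 + 0.7155) = 73.6 minutes.

E[T] ≈ 73.6 minutes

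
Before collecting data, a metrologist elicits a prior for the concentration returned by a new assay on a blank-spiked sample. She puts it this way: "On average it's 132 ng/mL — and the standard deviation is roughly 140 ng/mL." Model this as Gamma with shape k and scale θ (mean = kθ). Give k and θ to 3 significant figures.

k ≈ 0.889, θ ≈ 148

For Gamma(k, scale θ): mean = kθ, variance = kθ², so CV = 1/√k.
CV = SD/mean = 140/132 = 1.061, hence k = 1/CV² = 0.889.
Then θ = mean/k = 132/0.889 = 148.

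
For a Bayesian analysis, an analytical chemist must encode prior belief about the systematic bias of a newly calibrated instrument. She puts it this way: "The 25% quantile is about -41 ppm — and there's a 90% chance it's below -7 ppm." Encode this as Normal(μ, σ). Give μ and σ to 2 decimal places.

μ = -29.28, σ = 17.38

The p-quantile of Normal(μ,σ) is μ + z_p·σ, with z_{0.25} = -0.6745 and z_{0.9} = 1.282.
Eliminate σ: μ = (z₂·x₁ − z₁·x₂)/(z₂ − z₁) = (1.282·-41 − (-0.6745)·-7)/1.956 = -29.28.
Then σ = (x₂ − x₁)/(z₂ − z₁) = (-7 − -41)/1.956 = 17.38.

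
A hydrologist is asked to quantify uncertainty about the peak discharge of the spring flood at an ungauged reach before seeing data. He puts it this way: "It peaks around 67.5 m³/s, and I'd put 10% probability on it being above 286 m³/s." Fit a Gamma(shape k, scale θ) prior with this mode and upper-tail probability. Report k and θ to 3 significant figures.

Gamma(k,θ) with k>1 has mode (k−1)θ, so θ = 67.5/(k−1).
Need P(X < 286) = 0.9 with θ tied to k this way. Start at k = 2, θ = 67.5: P(X<286) ≈ 0.924.
Too high — lower k to spread out. Iterating converges to k ≈ 1.87.
Then θ = 67.5/(1.87−1) ≈ 77.3.

k ≈ 1.87, θ ≈ 77.3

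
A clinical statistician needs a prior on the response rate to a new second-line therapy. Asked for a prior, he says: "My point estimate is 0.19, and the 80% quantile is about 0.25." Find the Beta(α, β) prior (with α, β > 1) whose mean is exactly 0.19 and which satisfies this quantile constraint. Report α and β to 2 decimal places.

With mean 0.19 fixed, write α = 0.19s, β = 0.81s where s = α+β.
Need P(θ < 0.25) = 0.8 under Beta(0.19s, 0.81s). Normal approximation: (q−m)/√(m(1−m)/s) ≈ z_{0.8} = 0.842, so s ≈ 0.19·0.81·(0.842)²/(0.25−0.19)² = 30.3.
At s = 30.3: P(θ<0.25) ≈ 0.809. Adjusting to match 0.8 gives s ≈ 27.53.
So α = 0.19·27.53 ≈ 5.23, β = 0.81·27.53 ≈ 22.30.

α ≈ 5.23, β ≈ 22.30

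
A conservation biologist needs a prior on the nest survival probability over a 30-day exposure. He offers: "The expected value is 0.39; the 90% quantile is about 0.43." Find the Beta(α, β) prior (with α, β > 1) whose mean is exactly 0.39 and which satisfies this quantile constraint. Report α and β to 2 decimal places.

With mean 0.39 fixed, write α = 0.39s, β = 0.61s where s = α+β.
Need P(θ < 0.43) = 0.9 under Beta(0.39s, 0.61s). Normal approximation: (q−m)/√(m(1−m)/s) ≈ z_{0.9} = 1.28, so s ≈ 0.39·0.61·(1.28)²/(0.43−0.39)² = 244.2.
At s = 244.2: P(θ<0.43) ≈ 0.899. Adjusting to match 0.9 gives s ≈ 246.18.
So α = 0.39·246.18 ≈ 96.01, β = 0.61·246.18 ≈ 150.17.

α ≈ 96.01, β ≈ 150.17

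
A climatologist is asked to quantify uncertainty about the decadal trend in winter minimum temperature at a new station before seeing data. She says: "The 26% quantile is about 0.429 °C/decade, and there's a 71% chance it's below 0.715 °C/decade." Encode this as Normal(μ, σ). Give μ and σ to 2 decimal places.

μ = 0.58, σ = 0.24

For Normal(μ,σ), the p-quantile is μ + z_p·σ. Here z_{0.26} = -0.6433, z_{0.71} = 0.5534.
So 0.429 = μ − 0.6433σ and 0.715 = μ + 0.5534σ.
Subtracting: σ = (0.715 − 0.429)/(0.5534 − (-0.6433)) = 0.24.
Then μ = 0.429 − (-0.6433)·0.24 = 0.58.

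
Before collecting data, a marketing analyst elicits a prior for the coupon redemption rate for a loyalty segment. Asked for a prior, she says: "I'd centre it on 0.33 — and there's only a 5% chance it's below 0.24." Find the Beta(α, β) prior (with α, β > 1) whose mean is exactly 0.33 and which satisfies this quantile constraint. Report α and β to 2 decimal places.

α ≈ 22.57, β ≈ 45.83

With mean 0.33 fixed, write α = 0.33s, β = 0.67s where s = α+β.
Need P(θ < 0.24) = 0.05 under Beta(0.33s, 0.67s). Normal approximation: (q−m)/√(m(1−m)/s) ≈ z_{0.05} = -1.64, so s ≈ 0.33·0.67·(-1.64)²/(0.24−0.33)² = 73.9.
At s = 73.9: P(θ<0.24) ≈ 0.043. Adjusting to match 0.05 gives s ≈ 68.40.
So α = 0.33·68.40 ≈ 22.57, β = 0.67·68.40 ≈ 45.83.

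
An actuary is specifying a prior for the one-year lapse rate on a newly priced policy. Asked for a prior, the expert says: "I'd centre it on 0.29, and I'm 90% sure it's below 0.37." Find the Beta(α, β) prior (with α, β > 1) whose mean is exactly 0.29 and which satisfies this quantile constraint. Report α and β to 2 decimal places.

With mean 0.29 fixed, write α = 0.29s, β = 0.71s where s = α+β.
Need P(θ < 0.37) = 0.9 under Beta(0.29s, 0.71s). Normal approximation: (q−m)/√(m(1−m)/s) ≈ z_{0.9} = 1.28, so s ≈ 0.29·0.71·(1.28)²/(0.37−0.29)² = 52.8.
At s = 52.8: P(θ<0.37) ≈ 0.897. Adjusting to match 0.9 gives s ≈ 54.56.
So α = 0.29·54.56 ≈ 15.82, β = 0.71·54.56 ≈ 38.74.

α ≈ 15.82, β ≈ 38.74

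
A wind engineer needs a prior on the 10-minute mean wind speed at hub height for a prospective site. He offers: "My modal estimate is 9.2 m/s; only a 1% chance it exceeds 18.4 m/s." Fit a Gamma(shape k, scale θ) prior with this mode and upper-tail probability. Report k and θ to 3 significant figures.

Gamma(k,θ) with k>1 has mode (k−1)θ, so θ = 9.2/(k−1).
Need P(X < 18.4) = 0.99 with θ tied to k this way. Start at k = 2, θ = 9.2: P(X<18.4) ≈ 0.594.
Too low — raise k to concentrate. Iterating converges to k ≈ 11.2.
Then θ = 9.2/(11.2−1) ≈ 0.9.

k ≈ 11.2, θ ≈ 0.9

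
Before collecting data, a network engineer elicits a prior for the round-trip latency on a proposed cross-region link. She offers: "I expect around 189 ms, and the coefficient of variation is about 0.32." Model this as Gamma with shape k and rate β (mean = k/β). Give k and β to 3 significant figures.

k ≈ 9.77, β ≈ 0.0517

For Gamma(k, rate β): mean = k/β, variance = k/β², so CV = 1/√k.
CV = 0.32, hence k = 1/CV² = 9.77.
Then β = k/mean = 9.77/189 = 0.0517.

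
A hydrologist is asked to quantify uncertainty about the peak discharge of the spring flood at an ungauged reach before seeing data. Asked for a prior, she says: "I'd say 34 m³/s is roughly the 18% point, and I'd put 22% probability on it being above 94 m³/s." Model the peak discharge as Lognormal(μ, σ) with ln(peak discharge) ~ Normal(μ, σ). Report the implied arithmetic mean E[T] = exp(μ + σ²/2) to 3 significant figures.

E[T] ≈ 70.8 m³/s

If T ~ Lognormal(μ,σ) then ln T ~ Normal(μ,σ), so the p-quantile of ln T is μ + z_p·σ.
ln(34) = 3.526 and ln(94) = 4.543; z_{0.18} = -0.9154, z_{0.78} = 0.7722.
σ = (4.543 − 3.526)/(0.7722 − (-0.9154)) = 0.603.
μ = 3.526 − (-0.9154)·0.603 = 4.078.
E[T] = exp(μ + σ²/2) = exp(4.078 + 0.1816) = 70.8 m³/s.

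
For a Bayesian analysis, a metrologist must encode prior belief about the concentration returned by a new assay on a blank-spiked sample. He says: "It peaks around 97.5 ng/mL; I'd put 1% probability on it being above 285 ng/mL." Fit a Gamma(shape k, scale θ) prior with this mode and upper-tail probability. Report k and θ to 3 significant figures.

k ≈ 4.94, θ ≈ 24.8

Gamma(k,θ) with k>1 has mode (k−1)θ, so θ = 97.5/(k−1).
Need P(X < 285) = 0.99 with θ tied to k this way. Start at k = 2, θ = 97.5: P(X<285) ≈ 0.789.
Too low — raise k to concentrate. Iterating converges to k ≈ 4.94.
Then θ = 97.5/(4.94−1) ≈ 24.8.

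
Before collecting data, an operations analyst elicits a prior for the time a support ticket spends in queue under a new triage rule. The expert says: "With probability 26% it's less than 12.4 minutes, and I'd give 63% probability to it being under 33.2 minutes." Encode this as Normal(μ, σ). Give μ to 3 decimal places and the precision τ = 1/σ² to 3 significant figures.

For Normal(μ,σ), the p-quantile is μ + z_p·σ. Here z_{0.26} = -0.6433, z_{0.63} = 0.3319.
So 12.4 = μ − 0.6433σ and 33.2 = μ + 0.3319σ.
Subtracting: σ = (33.2 − 12.4)/(0.3319 − (-0.6433)) = 21.329.
Then μ = 12.4 − (-0.6433)·21.329 = 26.122.
Precision τ = 1/σ² = 1/21.33² = 0.0022.

μ = 26.122, τ = 0.0022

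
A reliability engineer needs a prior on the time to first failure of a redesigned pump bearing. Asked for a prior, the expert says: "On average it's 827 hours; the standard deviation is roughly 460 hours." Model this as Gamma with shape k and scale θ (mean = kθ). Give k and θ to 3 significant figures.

For Gamma(k, scale θ): mean = kθ, variance = kθ², so CV = 1/√k.
CV = SD/mean = 460/827 = 0.5562, hence k = 1/CV² = 3.23.
Then θ = mean/k = 827/3.23 = 256.

k ≈ 3.23, θ ≈ 256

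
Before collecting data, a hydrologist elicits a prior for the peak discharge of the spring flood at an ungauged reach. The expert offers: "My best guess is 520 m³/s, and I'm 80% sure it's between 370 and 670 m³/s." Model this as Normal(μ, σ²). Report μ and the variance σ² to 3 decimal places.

μ = 520.000, σ² = 13699.678

A symmetric 80% interval runs μ ± z·σ with z = 1.282.
Half-width = 150, so σ = 150/1.282 = 117.0456 and σ² = 13699.678.
μ is the stated best guess, 520.000.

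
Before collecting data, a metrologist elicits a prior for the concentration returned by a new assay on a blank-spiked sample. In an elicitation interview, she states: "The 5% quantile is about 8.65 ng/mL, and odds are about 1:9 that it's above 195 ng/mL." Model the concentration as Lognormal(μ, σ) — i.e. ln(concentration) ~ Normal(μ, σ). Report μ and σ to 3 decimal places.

If T ~ Lognormal(μ,σ) then ln T ~ Normal(μ,σ), so the p-quantile of ln T is μ + z_p·σ.
ln(8.65) = 2.158 and ln(195) = 5.273; z_{0.05} = -1.645, z_{0.9} = 1.282.
σ = (5.273 − 2.158)/(1.282 − (-1.645)) = 1.065.
μ = 2.158 − (-1.645)·1.065 = 3.909.

μ ≈ 3.909, σ ≈ 1.065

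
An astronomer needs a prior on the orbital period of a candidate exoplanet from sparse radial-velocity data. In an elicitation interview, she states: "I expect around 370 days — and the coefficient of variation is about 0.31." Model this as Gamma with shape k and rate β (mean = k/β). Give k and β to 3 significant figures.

k ≈ 10.4, β ≈ 0.0281

For Gamma(k, rate β): mean = k/β, variance = k/β², so CV = 1/√k.
CV = 0.31, hence k = 1/CV² = 10.4.
Then β = k/mean = 10.4/370 = 0.0281.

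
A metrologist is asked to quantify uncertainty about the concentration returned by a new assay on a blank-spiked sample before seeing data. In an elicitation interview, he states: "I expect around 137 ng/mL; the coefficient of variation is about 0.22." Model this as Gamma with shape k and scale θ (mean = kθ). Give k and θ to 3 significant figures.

For Gamma(k, scale θ): mean = kθ, variance = kθ², so CV = 1/√k.
CV = 0.22, hence k = 1/CV² = 20.7.
Then θ = mean/k = 137/20.7 = 6.63.

k ≈ 20.7, θ ≈ 6.63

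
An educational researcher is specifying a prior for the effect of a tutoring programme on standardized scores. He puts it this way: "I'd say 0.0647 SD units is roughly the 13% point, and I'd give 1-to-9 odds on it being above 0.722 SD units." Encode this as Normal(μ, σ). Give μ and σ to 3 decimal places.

The p-quantile of Normal(μ,σ) is μ + z_p·σ, with z_{0.13} = -1.126 and z_{0.9} = 1.282.
Eliminate σ: μ = (z₂·x₁ − z₁·x₂)/(z₂ − z₁) = (1.282·0.0647 − (-1.126)·0.722)/2.408 = 0.372.
Then σ = (x₂ − x₁)/(z₂ − z₁) = (0.722 − 0.0647)/2.408 = 0.273.

μ = 0.372, σ = 0.273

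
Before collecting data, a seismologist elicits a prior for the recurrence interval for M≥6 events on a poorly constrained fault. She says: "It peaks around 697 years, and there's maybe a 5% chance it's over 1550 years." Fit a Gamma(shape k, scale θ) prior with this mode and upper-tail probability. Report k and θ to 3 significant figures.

Gamma(k,θ) with k>1 has mode (k−1)θ, so θ = 697/(k−1).
Need P(X < 1550) = 0.95 with θ tied to k this way. Start at k = 2, θ = 697: P(X<1550) ≈ 0.651.
Too low — raise k to concentrate. Iterating converges to k ≈ 5.3.
Then θ = 697/(5.3−1) ≈ 162.

k ≈ 5.3, θ ≈ 162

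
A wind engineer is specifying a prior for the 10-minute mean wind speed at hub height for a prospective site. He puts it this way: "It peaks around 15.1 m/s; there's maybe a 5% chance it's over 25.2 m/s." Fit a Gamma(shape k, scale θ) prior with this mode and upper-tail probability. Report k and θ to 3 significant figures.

Gamma(k,θ) with k>1 has mode (k−1)θ, so θ = 15.1/(k−1).
Need P(X < 25.2) = 0.95 with θ tied to k this way. Start at k = 2, θ = 15.1: P(X<25.2) ≈ 0.497.
Too low — raise k to concentrate. Iterating converges to k ≈ 11.6.
Then θ = 15.1/(11.6−1) ≈ 1.42.

k ≈ 11.6, θ ≈ 1.42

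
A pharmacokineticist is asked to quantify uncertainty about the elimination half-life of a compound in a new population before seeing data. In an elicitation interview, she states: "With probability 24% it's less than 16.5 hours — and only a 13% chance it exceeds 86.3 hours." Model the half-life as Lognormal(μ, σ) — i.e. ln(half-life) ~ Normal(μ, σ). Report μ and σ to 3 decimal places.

μ ≈ 3.441, σ ≈ 0.903

If T ~ Lognormal(μ,σ) then ln T ~ Normal(μ,σ), so the p-quantile of ln T is μ + z_p·σ.
ln(16.5) = 2.803 and ln(86.3) = 4.458; z_{0.24} = -0.7063, z_{0.87} = 1.126.
σ = (4.458 − 2.803)/(1.126 − (-0.7063)) = 0.903.
μ = 2.803 − (-0.7063)·0.903 = 3.441.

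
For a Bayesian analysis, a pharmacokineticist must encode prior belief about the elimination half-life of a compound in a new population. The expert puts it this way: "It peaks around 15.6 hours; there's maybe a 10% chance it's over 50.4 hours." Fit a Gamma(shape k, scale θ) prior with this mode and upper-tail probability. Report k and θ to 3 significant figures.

k ≈ 2.37, θ ≈ 11.4

Gamma(k,θ) with k>1 has mode (k−1)θ, so θ = 15.6/(k−1).
Need P(X < 50.4) = 0.9 with θ tied to k this way. Start at k = 2, θ = 15.6: P(X<50.4) ≈ 0.833.
Too low — raise k to concentrate. Iterating converges to k ≈ 2.37.
Then θ = 15.6/(2.37−1) ≈ 11.4.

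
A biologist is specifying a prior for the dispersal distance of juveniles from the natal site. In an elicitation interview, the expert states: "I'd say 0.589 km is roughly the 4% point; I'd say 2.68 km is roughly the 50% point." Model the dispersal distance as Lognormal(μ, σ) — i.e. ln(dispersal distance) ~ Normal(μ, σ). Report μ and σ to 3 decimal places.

If T ~ Lognormal(μ,σ) then ln T ~ Normal(μ,σ), so the p-quantile of ln T is μ + z_p·σ.
ln(0.589) = -0.5293 and ln(2.68) = 0.9858; z_{0.04} = -1.751, z_{0.5} = 0.
σ = (0.9858 − -0.5293)/(0 − (-1.751)) = 0.865.
μ = -0.5293 − (-1.751)·0.865 = 0.986.

μ ≈ 0.986, σ ≈ 0.865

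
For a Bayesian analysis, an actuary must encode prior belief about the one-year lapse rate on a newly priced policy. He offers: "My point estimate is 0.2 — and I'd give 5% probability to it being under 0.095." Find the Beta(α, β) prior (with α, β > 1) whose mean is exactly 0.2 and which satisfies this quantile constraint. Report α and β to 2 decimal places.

With mean 0.2 fixed, write α = 0.2s, β = 0.8s where s = α+β.
Need P(θ < 0.095) = 0.05 under Beta(0.2s, 0.8s). Normal approximation: (q−m)/√(m(1−m)/s) ≈ z_{0.05} = -1.64, so s ≈ 0.2·0.8·(-1.64)²/(0.095−0.2)² = 39.3.
At s = 39.3: P(θ<0.095) ≈ 0.029. Adjusting to match 0.05 gives s ≈ 30.58.
So α = 0.2·30.58 ≈ 6.12, β = 0.8·30.58 ≈ 24.46.

α ≈ 6.12, β ≈ 24.46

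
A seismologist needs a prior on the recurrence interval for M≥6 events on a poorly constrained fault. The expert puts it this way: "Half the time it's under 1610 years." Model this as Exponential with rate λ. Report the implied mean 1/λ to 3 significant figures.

mean ≈ 2320 years

Exponential median = ln 2 / λ, so λ = ln 2 / 1610.0 = 0.000431.
Mean = 1/λ = 2320 years.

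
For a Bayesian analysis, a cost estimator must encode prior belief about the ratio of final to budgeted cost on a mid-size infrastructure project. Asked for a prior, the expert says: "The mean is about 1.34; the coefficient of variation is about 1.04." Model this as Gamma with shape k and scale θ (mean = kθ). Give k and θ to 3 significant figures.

k ≈ 0.925, θ ≈ 1.45

For Gamma(k, scale θ): mean = kθ, variance = kθ², so CV = 1/√k.
CV = 1.04, hence k = 1/CV² = 0.925.
Then θ = mean/k = 1.34/0.925 = 1.45.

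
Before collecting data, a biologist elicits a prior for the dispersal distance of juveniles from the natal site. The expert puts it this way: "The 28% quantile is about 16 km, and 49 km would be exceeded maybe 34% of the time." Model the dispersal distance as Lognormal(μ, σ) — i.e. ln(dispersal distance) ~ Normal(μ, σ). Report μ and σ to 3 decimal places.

If T ~ Lognormal(μ,σ) then ln T ~ Normal(μ,σ), so the p-quantile of ln T is μ + z_p·σ.
ln(16) = 2.773 and ln(49) = 3.892; z_{0.28} = -0.5828, z_{0.66} = 0.4125.
σ = (3.892 − 2.773)/(0.4125 − (-0.5828)) = 1.125.
μ = 2.773 − (-0.5828)·1.125 = 3.428.

μ ≈ 3.428, σ ≈ 1.125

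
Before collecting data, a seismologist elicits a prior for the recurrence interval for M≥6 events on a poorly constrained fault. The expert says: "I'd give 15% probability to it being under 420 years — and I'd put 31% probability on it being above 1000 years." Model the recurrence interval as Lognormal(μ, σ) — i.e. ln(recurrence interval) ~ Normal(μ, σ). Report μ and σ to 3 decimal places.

μ ≈ 6.627, σ ≈ 0.566

If T ~ Lognormal(μ,σ) then ln T ~ Normal(μ,σ), so the p-quantile of ln T is μ + z_p·σ.
ln(420) = 6.04 and ln(1000) = 6.908; z_{0.15} = -1.036, z_{0.69} = 0.4959.
σ = (6.908 − 6.04)/(0.4959 − (-1.036)) = 0.566.
μ = 6.04 − (-1.036)·0.566 = 6.627.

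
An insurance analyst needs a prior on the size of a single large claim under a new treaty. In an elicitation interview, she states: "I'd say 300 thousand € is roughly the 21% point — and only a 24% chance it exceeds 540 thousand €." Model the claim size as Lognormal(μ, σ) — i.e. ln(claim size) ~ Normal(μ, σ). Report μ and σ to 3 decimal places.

If T ~ Lognormal(μ,σ) then ln T ~ Normal(μ,σ), so the p-quantile of ln T is μ + z_p·σ.
ln(300) = 5.704 and ln(540) = 6.292; z_{0.21} = -0.8064, z_{0.76} = 0.7063.
σ = (6.292 − 5.704)/(0.7063 − (-0.8064)) = 0.389.
μ = 5.704 − (-0.8064)·0.389 = 6.017.

μ ≈ 6.017, σ ≈ 0.389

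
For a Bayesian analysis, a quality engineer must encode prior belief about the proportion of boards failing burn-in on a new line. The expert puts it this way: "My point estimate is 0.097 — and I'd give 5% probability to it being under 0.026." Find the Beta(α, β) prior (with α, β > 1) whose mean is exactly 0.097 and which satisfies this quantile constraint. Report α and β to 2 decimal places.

With mean 0.097 fixed, write α = 0.097s, β = 0.903s where s = α+β.
Need P(θ < 0.026) = 0.05 under Beta(0.097s, 0.903s). Normal approximation: (q−m)/√(m(1−m)/s) ≈ z_{0.05} = -1.64, so s ≈ 0.097·0.903·(-1.64)²/(0.026−0.097)² = 47.0.
At s = 47.0: P(θ<0.026) ≈ 0.014. Adjusting to match 0.05 gives s ≈ 28.57.
So α = 0.097·28.57 ≈ 2.77, β = 0.903·28.57 ≈ 25.80.

α ≈ 2.77, β ≈ 25.80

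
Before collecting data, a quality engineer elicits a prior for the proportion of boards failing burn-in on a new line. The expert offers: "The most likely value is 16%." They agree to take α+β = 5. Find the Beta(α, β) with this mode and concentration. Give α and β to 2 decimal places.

α = 1.48, β = 3.52

For α,β > 1 the Beta mode is (α−1)/(α+β−2). With α+β = 5, the mode is (α−1)/3.
Set (α−1)/3 = 0.16 → α = 1 + 0.16·3 = 1.48.
β = 5 − α = 3.52.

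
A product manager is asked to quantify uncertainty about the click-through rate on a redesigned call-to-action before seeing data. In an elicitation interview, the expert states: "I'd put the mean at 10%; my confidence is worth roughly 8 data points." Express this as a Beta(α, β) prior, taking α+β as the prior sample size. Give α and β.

Under the effective-sample-size interpretation, Beta(α, β) has prior mean α/(α+β) and prior sample size α+β.
So α+β = 8 and α/(α+β) = 0.1, giving α = 0.1·8 = 0.8 and β = 8 − 0.8 = 7.2.

α = 0.8, β = 7.2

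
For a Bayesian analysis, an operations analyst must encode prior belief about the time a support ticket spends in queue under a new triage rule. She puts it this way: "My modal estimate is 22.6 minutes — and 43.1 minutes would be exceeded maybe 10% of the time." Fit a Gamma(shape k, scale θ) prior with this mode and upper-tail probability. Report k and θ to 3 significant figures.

k ≈ 5.59, θ ≈ 4.93

Gamma(k,θ) with k>1 has mode (k−1)θ, so θ = 22.6/(k−1).
Need P(X < 43.1) = 0.9 with θ tied to k this way. Start at k = 2, θ = 22.6: P(X<43.1) ≈ 0.568.
Too low — raise k to concentrate. Iterating converges to k ≈ 5.59.
Then θ = 22.6/(5.59−1) ≈ 4.93.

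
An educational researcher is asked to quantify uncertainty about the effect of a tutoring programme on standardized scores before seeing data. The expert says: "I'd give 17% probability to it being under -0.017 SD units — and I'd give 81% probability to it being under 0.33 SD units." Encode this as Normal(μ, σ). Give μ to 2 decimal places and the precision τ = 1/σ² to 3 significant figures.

μ = 0.16, τ = 27.9

For Normal(μ,σ), the p-quantile is μ + z_p·σ. Here z_{0.17} = -0.9542, z_{0.81} = 0.8779.
So -0.017 = μ − 0.9542σ and 0.33 = μ + 0.8779σ.
Subtracting: σ = (0.33 − -0.017)/(0.8779 − (-0.9542)) = 0.19.
Then μ = -0.017 − (-0.9542)·0.19 = 0.16.
Precision τ = 1/σ² = 1/0.1894² = 27.9.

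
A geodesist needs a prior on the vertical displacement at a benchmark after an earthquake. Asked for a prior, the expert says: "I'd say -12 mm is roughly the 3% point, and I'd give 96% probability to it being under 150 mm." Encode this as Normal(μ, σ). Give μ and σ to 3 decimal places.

For Normal(μ,σ), the p-quantile is μ + z_p·σ. Here z_{0.03} = -1.881, z_{0.96} = 1.751.
So -12 = μ − 1.881σ and 150 = μ + 1.751σ.
Subtracting: σ = (150 − -12)/(1.751 − (-1.881)) = 44.610.
Then μ = -12 − (-1.881)·44.610 = 71.902.

μ = 71.902, σ = 44.610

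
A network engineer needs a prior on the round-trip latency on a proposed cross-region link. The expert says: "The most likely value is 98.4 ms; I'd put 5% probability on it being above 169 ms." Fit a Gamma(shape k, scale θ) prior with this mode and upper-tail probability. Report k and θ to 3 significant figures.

k ≈ 10.5, θ ≈ 10.3

Gamma(k,θ) with k>1 has mode (k−1)θ, so θ = 98.4/(k−1).
Need P(X < 169) = 0.95 with θ tied to k this way. Start at k = 2, θ = 98.4: P(X<169) ≈ 0.512.
Too low — raise k to concentrate. Iterating converges to k ≈ 10.5.
Then θ = 98.4/(10.5−1) ≈ 10.3.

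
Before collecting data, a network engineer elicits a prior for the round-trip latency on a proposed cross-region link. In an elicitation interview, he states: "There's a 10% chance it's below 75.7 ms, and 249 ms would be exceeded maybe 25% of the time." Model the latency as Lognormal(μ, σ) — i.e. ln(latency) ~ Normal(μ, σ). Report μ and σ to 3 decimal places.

μ ≈ 5.107, σ ≈ 0.609

If T ~ Lognormal(μ,σ) then ln T ~ Normal(μ,σ), so the p-quantile of ln T is μ + z_p·σ.
ln(75.7) = 4.327 and ln(249) = 5.517; z_{0.1} = -1.282, z_{0.75} = 0.6745.
σ = (5.517 − 4.327)/(0.6745 − (-1.282)) = 0.609.
μ = 4.327 − (-1.282)·0.609 = 5.107.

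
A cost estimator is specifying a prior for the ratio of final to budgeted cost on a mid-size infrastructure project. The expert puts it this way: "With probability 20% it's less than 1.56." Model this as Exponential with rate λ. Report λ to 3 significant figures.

P(T < 1.56) = 1 − e^(−λ·1.56) = 0.2, so λ = −ln(1−0.2)/1.56 = −ln(0.8)/1.56 = 0.143.

λ ≈ 0.143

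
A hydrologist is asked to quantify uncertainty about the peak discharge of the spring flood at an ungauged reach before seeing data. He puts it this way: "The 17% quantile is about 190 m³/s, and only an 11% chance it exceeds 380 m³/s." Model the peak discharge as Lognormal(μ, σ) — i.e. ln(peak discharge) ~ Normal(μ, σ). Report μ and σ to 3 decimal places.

μ ≈ 5.550, σ ≈ 0.318

If T ~ Lognormal(μ,σ) then ln T ~ Normal(μ,σ), so the p-quantile of ln T is μ + z_p·σ.
ln(190) = 5.247 and ln(380) = 5.94; z_{0.17} = -0.9542, z_{0.89} = 1.227.
σ = (5.94 − 5.247)/(1.227 − (-0.9542)) = 0.318.
μ = 5.247 − (-0.9542)·0.318 = 5.550.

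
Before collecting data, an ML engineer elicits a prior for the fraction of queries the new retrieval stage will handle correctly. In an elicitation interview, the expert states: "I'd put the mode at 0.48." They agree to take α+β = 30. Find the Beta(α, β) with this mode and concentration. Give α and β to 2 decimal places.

For α,β > 1 the Beta mode is (α−1)/(α+β−2). With α+β = 30, the mode is (α−1)/28.
Set (α−1)/28 = 0.48 → α = 1 + 0.48·28 = 14.44.
β = 30 − α = 15.56.

α = 14.44, β = 15.56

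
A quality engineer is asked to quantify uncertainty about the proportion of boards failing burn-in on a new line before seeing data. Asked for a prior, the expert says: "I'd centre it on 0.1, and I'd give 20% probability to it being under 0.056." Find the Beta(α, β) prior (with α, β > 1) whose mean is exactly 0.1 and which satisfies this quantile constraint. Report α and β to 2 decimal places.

α ≈ 3.38, β ≈ 30.45

With mean 0.1 fixed, write α = 0.1s, β = 0.9s where s = α+β.
Need P(θ < 0.056) = 0.2 under Beta(0.1s, 0.9s). Normal approximation: (q−m)/√(m(1−m)/s) ≈ z_{0.2} = -0.842, so s ≈ 0.1·0.9·(-0.842)²/(0.056−0.1)² = 32.9.
At s = 32.9: P(θ<0.056) ≈ 0.204. Adjusting to match 0.2 gives s ≈ 33.83.
So α = 0.1·33.83 ≈ 3.38, β = 0.9·33.83 ≈ 30.45.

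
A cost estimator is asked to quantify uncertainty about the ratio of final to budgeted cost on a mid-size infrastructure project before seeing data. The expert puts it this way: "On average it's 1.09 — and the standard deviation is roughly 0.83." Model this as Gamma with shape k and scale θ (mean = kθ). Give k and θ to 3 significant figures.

For Gamma(k, scale θ): mean = kθ, variance = kθ², so CV = 1/√k.
CV = SD/mean = 0.83/1.09 = 0.7615, hence k = 1/CV² = 1.72.
Then θ = mean/k = 1.09/1.72 = 0.632.

k ≈ 1.72, θ ≈ 0.632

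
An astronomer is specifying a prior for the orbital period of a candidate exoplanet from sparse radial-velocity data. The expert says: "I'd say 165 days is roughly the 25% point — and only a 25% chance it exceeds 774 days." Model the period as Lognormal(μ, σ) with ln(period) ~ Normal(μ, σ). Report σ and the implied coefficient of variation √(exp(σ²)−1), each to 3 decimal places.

If T ~ Lognormal(μ,σ) then ln T ~ Normal(μ,σ), so the p-quantile of ln T is μ + z_p·σ.
ln(165) = 5.106 and ln(774) = 6.652; z_{0.25} = -0.6745, z_{0.75} = 0.6745.
σ = (6.652 − 5.106)/(0.6745 − (-0.6745)) = 1.146.
μ = 5.106 − (-0.6745)·1.146 = 5.879.
CV = √(exp(σ²)−1) = √(exp(1.3128)−1) = 1.648.

σ ≈ 1.146, CV ≈ 1.648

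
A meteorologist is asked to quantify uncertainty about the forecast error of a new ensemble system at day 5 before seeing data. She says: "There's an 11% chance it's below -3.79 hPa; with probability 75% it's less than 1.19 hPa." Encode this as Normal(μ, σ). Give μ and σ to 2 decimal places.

For Normal(μ,σ), the p-quantile is μ + z_p·σ. Here z_{0.11} = -1.227, z_{0.75} = 0.6745.
So -3.79 = μ − 1.227σ and 1.19 = μ + 0.6745σ.
Subtracting: σ = (1.19 − -3.79)/(0.6745 − (-1.227)) = 2.62.
Then μ = -3.79 − (-1.227)·2.62 = -0.58.

μ = -0.58, σ = 2.62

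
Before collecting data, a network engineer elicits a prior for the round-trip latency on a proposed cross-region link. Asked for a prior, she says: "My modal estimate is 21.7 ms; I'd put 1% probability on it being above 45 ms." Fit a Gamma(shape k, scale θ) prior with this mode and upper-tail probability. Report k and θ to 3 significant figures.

Gamma(k,θ) with k>1 has mode (k−1)θ, so θ = 21.7/(k−1).
Need P(X < 45) = 0.99 with θ tied to k this way. Start at k = 2, θ = 21.7: P(X<45) ≈ 0.614.
Too low — raise k to concentrate. Iterating converges to k ≈ 10.2.
Then θ = 21.7/(10.2−1) ≈ 2.37.

k ≈ 10.2, θ ≈ 2.37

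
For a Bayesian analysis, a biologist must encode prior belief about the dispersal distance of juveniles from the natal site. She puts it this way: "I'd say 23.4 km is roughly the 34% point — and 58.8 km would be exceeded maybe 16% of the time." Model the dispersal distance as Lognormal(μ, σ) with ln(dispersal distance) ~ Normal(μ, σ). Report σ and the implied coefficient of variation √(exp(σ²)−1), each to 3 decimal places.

If T ~ Lognormal(μ,σ) then ln T ~ Normal(μ,σ), so the p-quantile of ln T is μ + z_p·σ.
ln(23.4) = 3.153 and ln(58.8) = 4.074; z_{0.34} = -0.4125, z_{0.84} = 0.9945.
σ = (4.074 − 3.153)/(0.9945 − (-0.4125)) = 0.655.
μ = 3.153 − (-0.4125)·0.655 = 3.423.
CV = √(exp(σ²)−1) = √(exp(0.4289)−1) = 0.732.

σ ≈ 0.655, CV ≈ 0.732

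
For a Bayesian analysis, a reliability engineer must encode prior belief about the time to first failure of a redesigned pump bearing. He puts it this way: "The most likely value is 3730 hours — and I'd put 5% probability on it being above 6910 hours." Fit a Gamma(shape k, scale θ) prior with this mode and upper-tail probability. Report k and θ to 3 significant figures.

k ≈ 8.32, θ ≈ 509

Gamma(k,θ) with k>1 has mode (k−1)θ, so θ = 3730/(k−1).
Need P(X < 6910) = 0.95 with θ tied to k this way. Start at k = 2, θ = 3730: P(X<6910) ≈ 0.553.
Too low — raise k to concentrate. Iterating converges to k ≈ 8.32.
Then θ = 3730/(8.32−1) ≈ 509.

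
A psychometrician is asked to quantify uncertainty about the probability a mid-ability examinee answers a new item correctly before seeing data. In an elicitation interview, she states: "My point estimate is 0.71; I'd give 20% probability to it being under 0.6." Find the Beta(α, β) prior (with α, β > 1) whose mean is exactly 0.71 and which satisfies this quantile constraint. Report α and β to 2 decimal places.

With mean 0.71 fixed, write α = 0.71s, β = 0.29s where s = α+β.
Need P(θ < 0.6) = 0.2 under Beta(0.71s, 0.29s). Normal approximation: (q−m)/√(m(1−m)/s) ≈ z_{0.2} = -0.842, so s ≈ 0.71·0.29·(-0.842)²/(0.6−0.71)² = 12.1.
At s = 12.1: P(θ<0.6) ≈ 0.193. Adjusting to match 0.2 gives s ≈ 11.20.
So α = 0.71·11.20 ≈ 7.95, β = 0.29·11.20 ≈ 3.25.

α ≈ 7.95, β ≈ 3.25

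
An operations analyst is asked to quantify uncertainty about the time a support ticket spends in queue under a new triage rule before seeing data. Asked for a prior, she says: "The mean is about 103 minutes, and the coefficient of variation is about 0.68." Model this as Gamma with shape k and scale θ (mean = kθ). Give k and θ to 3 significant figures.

For Gamma(k, scale θ): mean = kθ, variance = kθ², so CV = 1/√k.
CV = 0.68, hence k = 1/CV² = 2.16.
Then θ = mean/k = 103/2.16 = 47.6.

k ≈ 2.16, θ ≈ 47.6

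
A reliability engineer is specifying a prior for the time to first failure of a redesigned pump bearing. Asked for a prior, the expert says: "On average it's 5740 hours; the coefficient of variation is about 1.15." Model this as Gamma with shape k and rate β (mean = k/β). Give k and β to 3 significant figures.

For Gamma(k, rate β): mean = k/β, variance = k/β², so CV = 1/√k.
CV = 1.15, hence k = 1/CV² = 0.756.
Then β = k/mean = 0.756/5740 = 0.000132.

k ≈ 0.756, β ≈ 0.000132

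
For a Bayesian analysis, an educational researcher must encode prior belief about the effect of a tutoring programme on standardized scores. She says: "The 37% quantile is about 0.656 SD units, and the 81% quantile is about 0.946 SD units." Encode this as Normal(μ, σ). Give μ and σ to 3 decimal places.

μ = 0.736, σ = 0.240

For Normal(μ,σ), the p-quantile is μ + z_p·σ. Here z_{0.37} = -0.3319, z_{0.81} = 0.8779.
So 0.656 = μ − 0.3319σ and 0.946 = μ + 0.8779σ.
Subtracting: σ = (0.946 − 0.656)/(0.8779 − (-0.3319)) = 0.240.
Then μ = 0.656 − (-0.3319)·0.240 = 0.736.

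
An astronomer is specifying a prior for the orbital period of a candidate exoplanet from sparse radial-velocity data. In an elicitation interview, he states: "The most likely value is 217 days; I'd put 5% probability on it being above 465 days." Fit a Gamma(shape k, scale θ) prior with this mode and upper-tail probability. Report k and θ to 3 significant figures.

k ≈ 5.75, θ ≈ 45.7

Gamma(k,θ) with k>1 has mode (k−1)θ, so θ = 217/(k−1).
Need P(X < 465) = 0.95 with θ tied to k this way. Start at k = 2, θ = 217: P(X<465) ≈ 0.631.
Too low — raise k to concentrate. Iterating converges to k ≈ 5.75.
Then θ = 217/(5.75−1) ≈ 45.7.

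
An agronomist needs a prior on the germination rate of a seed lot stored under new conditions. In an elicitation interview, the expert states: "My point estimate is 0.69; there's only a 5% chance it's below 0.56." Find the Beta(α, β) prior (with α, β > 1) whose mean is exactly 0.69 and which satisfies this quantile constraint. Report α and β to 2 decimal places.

With mean 0.69 fixed, write α = 0.69s, β = 0.31s where s = α+β.
Need P(θ < 0.56) = 0.05 under Beta(0.69s, 0.31s). Normal approximation: (q−m)/√(m(1−m)/s) ≈ z_{0.05} = -1.64, so s ≈ 0.69·0.31·(-1.64)²/(0.56−0.69)² = 34.2.
At s = 34.2: P(θ<0.56) ≈ 0.056. Adjusting to match 0.05 gives s ≈ 36.59.
So α = 0.69·36.59 ≈ 25.25, β = 0.31·36.59 ≈ 11.34.

α ≈ 25.25, β ≈ 11.34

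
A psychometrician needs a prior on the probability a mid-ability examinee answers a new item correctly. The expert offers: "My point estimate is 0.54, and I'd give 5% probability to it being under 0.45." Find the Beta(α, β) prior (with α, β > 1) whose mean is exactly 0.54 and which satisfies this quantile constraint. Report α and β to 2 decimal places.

α ≈ 44.89, β ≈ 38.24

With mean 0.54 fixed, write α = 0.54s, β = 0.46s where s = α+β.
Need P(θ < 0.45) = 0.05 under Beta(0.54s, 0.46s). Normal approximation: (q−m)/√(m(1−m)/s) ≈ z_{0.05} = -1.64, so s ≈ 0.54·0.46·(-1.64)²/(0.45−0.54)² = 83.0.
At s = 83.0: P(θ<0.45) ≈ 0.050. Adjusting to match 0.05 gives s ≈ 83.13.
So α = 0.54·83.13 ≈ 44.89, β = 0.46·83.13 ≈ 38.24.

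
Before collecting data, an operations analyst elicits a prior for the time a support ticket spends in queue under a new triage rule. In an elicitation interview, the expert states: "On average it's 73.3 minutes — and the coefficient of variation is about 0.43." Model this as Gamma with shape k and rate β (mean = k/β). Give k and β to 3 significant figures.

For Gamma(k, rate β): mean = k/β, variance = k/β², so CV = 1/√k.
CV = 0.43, hence k = 1/CV² = 5.41.
Then β = k/mean = 5.41/73.3 = 0.0738.

k ≈ 5.41, β ≈ 0.0738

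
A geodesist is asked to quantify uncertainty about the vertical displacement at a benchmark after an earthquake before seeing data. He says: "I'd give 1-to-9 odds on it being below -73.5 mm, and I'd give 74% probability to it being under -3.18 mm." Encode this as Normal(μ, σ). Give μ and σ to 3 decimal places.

μ = -26.683, σ = 36.532

The p-quantile of Normal(μ,σ) is μ + z_p·σ, with z_{0.1} = -1.282 and z_{0.74} = 0.6433.
Eliminate σ: μ = (z₂·x₁ − z₁·x₂)/(z₂ − z₁) = (0.6433·-73.5 − (-1.282)·-3.18)/1.925 = -26.683.
Then σ = (x₂ − x₁)/(z₂ − z₁) = (-3.18 − -73.5)/1.925 = 36.532.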